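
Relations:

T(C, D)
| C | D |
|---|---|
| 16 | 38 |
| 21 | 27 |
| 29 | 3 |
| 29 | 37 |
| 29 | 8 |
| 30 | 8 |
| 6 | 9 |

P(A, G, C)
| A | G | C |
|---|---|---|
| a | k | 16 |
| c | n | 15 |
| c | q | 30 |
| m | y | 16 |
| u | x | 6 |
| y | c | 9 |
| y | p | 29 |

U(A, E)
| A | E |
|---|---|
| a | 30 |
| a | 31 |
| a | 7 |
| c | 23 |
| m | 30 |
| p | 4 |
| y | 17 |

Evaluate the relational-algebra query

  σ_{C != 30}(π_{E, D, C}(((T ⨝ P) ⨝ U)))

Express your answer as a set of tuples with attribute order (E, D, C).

T ⋈ P (natural join on C): {(16, 38, a, k), (16, 38, m, y), (29, 3, y, p), (29, 37, y, p), (29, 8, y, p), (30, 8, c, q), (6, 9, u, x)}
(T ⨝ P) ⋈ U (natural join on A): {(16, 38, a, k, 30), (16, 38, a, k, 31), (16, 38, a, k, 7), (16, 38, m, y, 30), (29, 3, y, p, 17), (29, 37, y, p, 17), (29, 8, y, p, 17), (30, 8, c, q, 23)}
Keep only column(s) E, D, C (1 duplicate(s) eliminated): {(17, 3, 29), (17, 37, 29), (17, 8, 29), (23, 8, 30), (30, 38, 16), (31, 38, 16), (7, 38, 16)}
Apply σ_{C != 30}; surviving tuples: {(17, 3, 29), (17, 37, 29), (17, 8, 29), (30, 38, 16), (31, 38, 16), (7, 38, 16)}

{(17, 3, 29), (17, 37, 29), (17, 8, 29), (30, 38, 16), (31, 38, 16), (7, 38, 16)}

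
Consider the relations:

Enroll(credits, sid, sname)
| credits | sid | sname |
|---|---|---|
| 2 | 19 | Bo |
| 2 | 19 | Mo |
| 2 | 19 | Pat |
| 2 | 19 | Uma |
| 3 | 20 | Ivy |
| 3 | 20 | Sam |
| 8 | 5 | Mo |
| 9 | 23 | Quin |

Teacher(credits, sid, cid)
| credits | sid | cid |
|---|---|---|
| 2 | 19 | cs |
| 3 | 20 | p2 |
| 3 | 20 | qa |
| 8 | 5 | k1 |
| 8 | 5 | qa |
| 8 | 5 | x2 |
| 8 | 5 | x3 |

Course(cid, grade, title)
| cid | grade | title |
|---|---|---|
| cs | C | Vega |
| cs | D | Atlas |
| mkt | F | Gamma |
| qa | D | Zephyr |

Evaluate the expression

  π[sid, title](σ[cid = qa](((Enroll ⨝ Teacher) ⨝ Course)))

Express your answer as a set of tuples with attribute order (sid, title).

Enroll ⋈ Teacher (natural join on credits, sid): {(2, 19, Bo, cs), (2, 19, Mo, cs), (2, 19, Pat, cs), (2, 19, Uma, cs), (3, 20, Ivy, p2), (3, 20, Ivy, qa), (3, 20, Sam, p2), (3, 20, Sam, qa), (8, 5, Mo, k1), (8, 5, Mo, qa), (8, 5, Mo, x2), (8, 5, Mo, x3)}
(Enroll ⨝ Teacher) ⋈ Course (natural join on cid): {(2, 19, Bo, cs, C, Vega), (2, 19, Bo, cs, D, Atlas), (2, 19, Mo, cs, C, Vega), (2, 19, Mo, cs, D, Atlas), (2, 19, Pat, cs, C, Vega), (2, 19, Pat, cs, D, Atlas), (2, 19, Uma, cs, C, Vega), (2, 19, Uma, cs, D, Atlas), (3, 20, Ivy, qa, D, Zephyr), (3, 20, Sam, qa, D, Zephyr), (8, 5, Mo, qa, D, Zephyr)}
Filtering on cid = qa leaves {(3, 20, Ivy, qa, D, Zephyr), (3, 20, Sam, qa, D, Zephyr), (8, 5, Mo, qa, D, Zephyr)}.
π[sid, title]: project onto (sid, title) (1 duplicate(s) eliminated) → {(20, Zephyr), (5, Zephyr)}

{(20, Zephyr), (5, Zephyr)}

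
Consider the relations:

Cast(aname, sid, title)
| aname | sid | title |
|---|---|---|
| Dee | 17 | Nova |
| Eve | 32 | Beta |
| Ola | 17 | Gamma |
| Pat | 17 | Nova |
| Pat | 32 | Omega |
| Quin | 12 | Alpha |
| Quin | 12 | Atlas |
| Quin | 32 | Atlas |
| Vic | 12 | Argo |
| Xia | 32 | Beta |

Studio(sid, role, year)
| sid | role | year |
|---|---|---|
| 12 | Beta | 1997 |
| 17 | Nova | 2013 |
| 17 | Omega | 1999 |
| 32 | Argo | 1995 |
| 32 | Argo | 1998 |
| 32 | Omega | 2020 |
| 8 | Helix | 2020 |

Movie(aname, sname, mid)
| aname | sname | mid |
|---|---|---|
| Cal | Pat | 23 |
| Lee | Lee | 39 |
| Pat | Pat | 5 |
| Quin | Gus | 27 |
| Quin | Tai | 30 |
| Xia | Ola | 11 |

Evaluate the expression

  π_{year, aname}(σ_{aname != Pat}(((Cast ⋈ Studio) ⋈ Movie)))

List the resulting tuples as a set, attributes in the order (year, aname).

{(1995, Quin), (1995, Xia), (1997, Quin), (1998, Quin), (1998, Xia), (2020, Quin), (2020, Xia)}

Cast ⋈ Studio (natural join on sid): {(Dee, 17, Nova, Nova, 2013), (Dee, 17, Nova, Omega, 1999), (Eve, 32, Beta, Argo, 1995), (Eve, 32, Beta, Argo, 1998), (Eve, 32, Beta, Omega, 2020), (Ola, 17, Gamma, Nova, 2013), (Ola, 17, Gamma, Omega, 1999), (Pat, 17, Nova, Nova, 2013), (Pat, 17, Nova, Omega, 1999), (Pat, 32, Omega, Argo, 1995), (Pat, 32, Omega, Argo, 1998), (Pat, 32, Omega, Omega, 2020), (Quin, 12, Alpha, Beta, 1997), (Quin, 12, Atlas, Beta, 1997), (Quin, 32, Atlas, Argo, 1995), (Quin, 32, Atlas, Argo, 1998), (Quin, 32, Atlas, Omega, 2020), (Vic, 12, Argo, Beta, 1997), (Xia, 32, Beta, Argo, 1995), (Xia, 32, Beta, Argo, 1998), (Xia, 32, Beta, Omega, 2020)}
(Cast ⋈ Studio) ⋈ Movie (natural join on aname): {(Pat, 17, Nova, Nova, 2013, Pat, 5), (Pat, 17, Nova, Omega, 1999, Pat, 5), (Pat, 32, Omega, Argo, 1995, Pat, 5), (Pat, 32, Omega, Argo, 1998, Pat, 5), (Pat, 32, Omega, Omega, 2020, Pat, 5), (Quin, 12, Alpha, Beta, 1997, Gus, 27), (Quin, 12, Alpha, Beta, 1997, Tai, 30), (Quin, 12, Atlas, Beta, 1997, Gus, 27), (Quin, 12, Atlas, Beta, 1997, Tai, 30), (Quin, 32, Atlas, Argo, 1995, Gus, 27), (Quin, 32, Atlas, Argo, 1995, Tai, 30), (Quin, 32, Atlas, Argo, 1998, Gus, 27), (Quin, 32, Atlas, Argo, 1998, Tai, 30), (Quin, 32, Atlas, Omega, 2020, Gus, 27), (Quin, 32, Atlas, Omega, 2020, Tai, 30), (Xia, 32, Beta, Argo, 1995, Ola, 11), (Xia, 32, Beta, Argo, 1998, Ola, 11), (Xia, 32, Beta, Omega, 2020, Ola, 11)}
Selection aname != Pat: {(Quin, 12, Alpha, Beta, 1997, Gus, 27), (Quin, 12, Alpha, Beta, 1997, Tai, 30), (Quin, 12, Atlas, Beta, 1997, Gus, 27), (Quin, 12, Atlas, Beta, 1997, Tai, 30), (Quin, 32, Atlas, Argo, 1995, Gus, 27), (Quin, 32, Atlas, Argo, 1995, Tai, 30), (Quin, 32, Atlas, Argo, 1998, Gus, 27), (Quin, 32, Atlas, Argo, 1998, Tai, 30), (Quin, 32, Atlas, Omega, 2020, Gus, 27), (Quin, 32, Atlas, Omega, 2020, Tai, 30), (Xia, 32, Beta, Argo, 1995, Ola, 11), (Xia, 32, Beta, Argo, 1998, Ola, 11), (Xia, 32, Beta, Omega, 2020, Ola, 11)}
Projecting to year, aname (6 duplicate(s) eliminated): {(1995, Quin), (1995, Xia), (1997, Quin), (1998, Quin), (1998, Xia), (2020, Quin), (2020, Xia)}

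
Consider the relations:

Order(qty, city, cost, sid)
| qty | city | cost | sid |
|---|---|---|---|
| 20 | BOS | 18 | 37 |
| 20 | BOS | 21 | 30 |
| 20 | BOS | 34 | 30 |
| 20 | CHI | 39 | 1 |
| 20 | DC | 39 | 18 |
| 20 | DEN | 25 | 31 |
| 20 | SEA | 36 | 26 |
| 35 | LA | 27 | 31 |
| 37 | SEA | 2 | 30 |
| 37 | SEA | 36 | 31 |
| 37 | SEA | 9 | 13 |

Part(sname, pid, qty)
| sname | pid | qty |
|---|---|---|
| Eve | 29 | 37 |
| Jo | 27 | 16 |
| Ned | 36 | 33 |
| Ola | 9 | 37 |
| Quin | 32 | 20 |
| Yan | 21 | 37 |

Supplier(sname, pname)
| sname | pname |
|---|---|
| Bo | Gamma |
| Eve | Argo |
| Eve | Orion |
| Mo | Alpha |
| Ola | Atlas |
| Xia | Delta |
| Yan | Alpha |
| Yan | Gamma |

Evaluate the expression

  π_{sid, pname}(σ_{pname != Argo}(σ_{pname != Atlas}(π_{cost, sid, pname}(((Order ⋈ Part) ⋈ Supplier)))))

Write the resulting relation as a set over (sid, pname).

Natural join on qty: {(20, BOS, 18, 37, Quin, 32), (20, BOS, 21, 30, Quin, 32), (20, BOS, 34, 30, Quin, 32), (20, CHI, 39, 1, Quin, 32), (20, DC, 39, 18, Quin, 32), (20, DEN, 25, 31, Quin, 32), (20, SEA, 36, 26, Quin, 32), (37, SEA, 2, 30, Eve, 29), (37, SEA, 2, 30, Ola, 9), (37, SEA, 2, 30, Yan, 21), (37, SEA, 36, 31, Eve, 29), (37, SEA, 36, 31, Ola, 9), (37, SEA, 36, 31, Yan, 21), (37, SEA, 9, 13, Eve, 29), (37, SEA, 9, 13, Ola, 9), (37, SEA, 9, 13, Yan, 21)}
Natural join on sname: {(37, SEA, 2, 30, Eve, 29, Argo), (37, SEA, 2, 30, Eve, 29, Orion), (37, SEA, 2, 30, Ola, 9, Atlas), (37, SEA, 2, 30, Yan, 21, Alpha), (37, SEA, 2, 30, Yan, 21, Gamma), (37, SEA, 36, 31, Eve, 29, Argo), (37, SEA, 36, 31, Eve, 29, Orion), (37, SEA, 36, 31, Ola, 9, Atlas), (37, SEA, 36, 31, Yan, 21, Alpha), (37, SEA, 36, 31, Yan, 21, Gamma), (37, SEA, 9, 13, Eve, 29, Argo), (37, SEA, 9, 13, Eve, 29, Orion), (37, SEA, 9, 13, Ola, 9, Atlas), (37, SEA, 9, 13, Yan, 21, Alpha), (37, SEA, 9, 13, Yan, 21, Gamma)}
π_{cost, sid, pname} gives {(2, 30, Alpha), (2, 30, Argo), (2, 30, Atlas), (2, 30, Gamma), (2, 30, Orion), (36, 31, Alpha), (36, 31, Argo), (36, 31, Atlas), (36, 31, Gamma), (36, 31, Orion), (9, 13, Alpha), (9, 13, Argo), (9, 13, Atlas), (9, 13, Gamma), (9, 13, Orion)}.
Selection pname != Atlas: {(2, 30, Alpha), (2, 30, Argo), (2, 30, Gamma), (2, 30, Orion), (36, 31, Alpha), (36, 31, Argo), (36, 31, Gamma), (36, 31, Orion), (9, 13, Alpha), (9, 13, Argo), (9, 13, Gamma), (9, 13, Orion)}
Selection pname != Argo: {(2, 30, Alpha), (2, 30, Gamma), (2, 30, Orion), (36, 31, Alpha), (36, 31, Gamma), (36, 31, Orion), (9, 13, Alpha), (9, 13, Gamma), (9, 13, Orion)}
π_{sid, pname} gives {(13, Alpha), (13, Gamma), (13, Orion), (30, Alpha), (30, Gamma), (30, Orion), (31, Alpha), (31, Gamma), (31, Orion)}.

{(13, Alpha), (13, Gamma), (13, Orion), (30, Alpha), (30, Gamma), (30, Orion), (31, Alpha), (31, Gamma), (31, Orion)}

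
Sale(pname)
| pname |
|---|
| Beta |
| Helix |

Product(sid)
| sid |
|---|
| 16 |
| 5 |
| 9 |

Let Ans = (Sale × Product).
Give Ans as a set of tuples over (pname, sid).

{(Beta, 16), (Beta, 5), (Beta, 9), (Helix, 16), (Helix, 5), (Helix, 9)}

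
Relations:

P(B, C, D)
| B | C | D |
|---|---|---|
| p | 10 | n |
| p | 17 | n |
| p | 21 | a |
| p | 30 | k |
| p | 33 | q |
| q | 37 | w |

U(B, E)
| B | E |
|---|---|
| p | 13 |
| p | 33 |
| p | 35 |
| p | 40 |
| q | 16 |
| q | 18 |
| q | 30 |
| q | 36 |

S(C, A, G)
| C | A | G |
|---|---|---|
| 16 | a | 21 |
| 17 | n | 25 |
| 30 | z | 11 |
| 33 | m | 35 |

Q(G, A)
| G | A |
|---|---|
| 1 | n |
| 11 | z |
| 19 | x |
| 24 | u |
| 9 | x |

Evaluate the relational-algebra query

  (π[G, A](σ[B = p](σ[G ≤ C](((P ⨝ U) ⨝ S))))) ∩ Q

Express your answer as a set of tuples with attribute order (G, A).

P ⋈ U (natural join on B): {(p, 10, n, 13), (p, 10, n, 33), (p, 10, n, 35), (p, 10, n, 40), (p, 17, n, 13), (p, 17, n, 33), (p, 17, n, 35), (p, 17, n, 40), (p, 21, a, 13), (p, 21, a, 33), (p, 21, a, 35), (p, 21, a, 40), (p, 30, k, 13), (p, 30, k, 33), (p, 30, k, 35), (p, 30, k, 40), (p, 33, q, 13), (p, 33, q, 33), (p, 33, q, 35), (p, 33, q, 40), (q, 37, w, 16), (q, 37, w, 18), (q, 37, w, 30), (q, 37, w, 36)}
(P ⨝ U) ⋈ S (natural join on C): {(p, 17, n, 13, n, 25), (p, 17, n, 33, n, 25), (p, 17, n, 35, n, 25), (p, 17, n, 40, n, 25), (p, 30, k, 13, z, 11), (p, 30, k, 33, z, 11), (p, 30, k, 35, z, 11), (p, 30, k, 40, z, 11), (p, 33, q, 13, m, 35), (p, 33, q, 33, m, 35), (p, 33, q, 35, m, 35), (p, 33, q, 40, m, 35)}
σ[G ≤ C]: keep tuples satisfying G ≤ C → {(p, 30, k, 13, z, 11), (p, 30, k, 33, z, 11), (p, 30, k, 35, z, 11), (p, 30, k, 40, z, 11)}
σ[B = p]: keep tuples satisfying B = p → {(p, 30, k, 13, z, 11), (p, 30, k, 33, z, 11), (p, 30, k, 35, z, 11), (p, 30, k, 40, z, 11)}
Keep only column(s) G, A (3 duplicate(s) eliminated): {(11, z)}
Taking the intersection: {(11, z)}

{(11, z)}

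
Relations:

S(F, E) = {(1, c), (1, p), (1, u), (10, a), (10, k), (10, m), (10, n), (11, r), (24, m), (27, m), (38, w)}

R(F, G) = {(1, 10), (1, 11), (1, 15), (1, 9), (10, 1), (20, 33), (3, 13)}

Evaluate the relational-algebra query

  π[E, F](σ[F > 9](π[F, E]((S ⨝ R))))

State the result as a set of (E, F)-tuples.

{(a, 10), (k, 10), (m, 10), (n, 10)}

S ⋈ R (natural join on F): {(1, c, 10), (1, c, 11), (1, c, 15), (1, c, 9), (1, p, 10), (1, p, 11), (1, p, 15), (1, p, 9), (1, u, 10), (1, u, 11), (1, u, 15), (1, u, 9), (10, a, 1), (10, k, 1), (10, m, 1), (10, n, 1)}
Projecting to F, E (9 duplicate(s) eliminated): {(1, c), (1, p), (1, u), (10, a), (10, k), (10, m), (10, n)}
Apply σ_{F > 9}; surviving tuples: {(10, a), (10, k), (10, m), (10, n)}
Projecting to E, F: {(a, 10), (k, 10), (m, 10), (n, 10)}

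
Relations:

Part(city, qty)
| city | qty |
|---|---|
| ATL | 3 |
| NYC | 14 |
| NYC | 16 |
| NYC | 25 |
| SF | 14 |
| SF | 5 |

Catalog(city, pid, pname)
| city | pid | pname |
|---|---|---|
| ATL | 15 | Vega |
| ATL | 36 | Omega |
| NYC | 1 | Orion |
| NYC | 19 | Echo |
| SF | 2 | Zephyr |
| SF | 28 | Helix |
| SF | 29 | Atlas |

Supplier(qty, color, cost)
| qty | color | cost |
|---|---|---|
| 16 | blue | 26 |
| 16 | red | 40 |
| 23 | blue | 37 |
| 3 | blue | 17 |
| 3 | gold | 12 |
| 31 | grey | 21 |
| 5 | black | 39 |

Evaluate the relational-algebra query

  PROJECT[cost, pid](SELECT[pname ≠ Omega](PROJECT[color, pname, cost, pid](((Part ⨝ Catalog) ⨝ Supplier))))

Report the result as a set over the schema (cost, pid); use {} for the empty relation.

{(12, 15), (17, 15), (26, 1), (26, 19), (39, 2), (39, 28), (39, 29), (40, 1), (40, 19)}

Part ⋈ Catalog (natural join on city): {(ATL, 3, 15, Vega), (ATL, 3, 36, Omega), (NYC, 14, 1, Orion), (NYC, 14, 19, Echo), (NYC, 16, 1, Orion), (NYC, 16, 19, Echo), (NYC, 25, 1, Orion), (NYC, 25, 19, Echo), (SF, 14, 2, Zephyr), (SF, 14, 28, Helix), (SF, 14, 29, Atlas), (SF, 5, 2, Zephyr), (SF, 5, 28, Helix), (SF, 5, 29, Atlas)}
(Part ⨝ Catalog) ⋈ Supplier (natural join on qty): {(ATL, 3, 15, Vega, blue, 17), (ATL, 3, 15, Vega, gold, 12), (ATL, 3, 36, Omega, blue, 17), (ATL, 3, 36, Omega, gold, 12), (NYC, 16, 1, Orion, blue, 26), (NYC, 16, 1, Orion, red, 40), (NYC, 16, 19, Echo, blue, 26), (NYC, 16, 19, Echo, red, 40), (SF, 5, 2, Zephyr, black, 39), (SF, 5, 28, Helix, black, 39), (SF, 5, 29, Atlas, black, 39)}
π[color, pname, cost, pid]: project onto (color, pname, cost, pid) → {(black, Atlas, 39, 29), (black, Helix, 39, 28), (black, Zephyr, 39, 2), (blue, Echo, 26, 19), (blue, Omega, 17, 36), (blue, Orion, 26, 1), (blue, Vega, 17, 15), (gold, Omega, 12, 36), (gold, Vega, 12, 15), (red, Echo, 40, 19), (red, Orion, 40, 1)}
Apply σ_{pname ≠ Omega}; surviving tuples: {(black, Atlas, 39, 29), (black, Helix, 39, 28), (black, Zephyr, 39, 2), (blue, Echo, 26, 19), (blue, Orion, 26, 1), (blue, Vega, 17, 15), (gold, Vega, 12, 15), (red, Echo, 40, 19), (red, Orion, 40, 1)}
π[cost, pid]: project onto (cost, pid) → {(12, 15), (17, 15), (26, 1), (26, 19), (39, 2), (39, 28), (39, 29), (40, 1), (40, 19)}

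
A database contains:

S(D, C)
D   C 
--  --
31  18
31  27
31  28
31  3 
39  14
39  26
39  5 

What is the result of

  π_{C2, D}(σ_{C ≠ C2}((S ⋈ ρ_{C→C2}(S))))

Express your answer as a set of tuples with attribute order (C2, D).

ρ[C→C2]: schema becomes (D, C2); tuples unchanged.
S ⋈ ρ_{C→C2}(S) (natural join on D): {(31, 18, 18), (31, 18, 27), (31, 18, 28), (31, 18, 3), (31, 27, 18), (31, 27, 27), (31, 27, 28), (31, 27, 3), (31, 28, 18), (31, 28, 27), (31, 28, 28), (31, 28, 3), (31, 3, 18), (31, 3, 27), (31, 3, 28), (31, 3, 3), (39, 14, 14), (39, 14, 26), (39, 14, 5), (39, 26, 14), (39, 26, 26), (39, 26, 5), (39, 5, 14), (39, 5, 26), (39, 5, 5)}
Filtering on C ≠ C2 leaves {(31, 18, 27), (31, 18, 28), (31, 18, 3), (31, 27, 18), (31, 27, 28), (31, 27, 3), (31, 28, 18), (31, 28, 27), (31, 28, 3), (31, 3, 18), (31, 3, 27), (31, 3, 28), (39, 14, 26), (39, 14, 5), (39, 26, 14), (39, 26, 5), (39, 5, 14), (39, 5, 26)}.
π_{C2, D} gives {(14, 39), (18, 31), (26, 39), (27, 31), (28, 31), (3, 31), (5, 39)} (11 duplicate(s) eliminated).

{(14, 39), (18, 31), (26, 39), (27, 31), (28, 31), (3, 31), (5, 39)}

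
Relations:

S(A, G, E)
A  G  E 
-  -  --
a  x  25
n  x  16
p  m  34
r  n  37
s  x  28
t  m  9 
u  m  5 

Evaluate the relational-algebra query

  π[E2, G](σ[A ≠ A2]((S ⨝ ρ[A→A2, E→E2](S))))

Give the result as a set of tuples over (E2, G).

{(16, x), (25, x), (28, x), (34, m), (5, m), (9, m)}

ρ[A→A2, E→E2]: schema becomes (A2, G, E2); tuples unchanged.
Natural join on G: {(a, x, 25, a, 25), (a, x, 25, n, 16), (a, x, 25, s, 28), (n, x, 16, a, 25), (n, x, 16, n, 16), (n, x, 16, s, 28), (p, m, 34, p, 34), (p, m, 34, t, 9), (p, m, 34, u, 5), (r, n, 37, r, 37), (s, x, 28, a, 25), (s, x, 28, n, 16), (s, x, 28, s, 28), (t, m, 9, p, 34), (t, m, 9, t, 9), (t, m, 9, u, 5), (u, m, 5, p, 34), (u, m, 5, t, 9), (u, m, 5, u, 5)}
σ[A ≠ A2]: keep tuples satisfying A ≠ A2 → {(a, x, 25, n, 16), (a, x, 25, s, 28), (n, x, 16, a, 25), (n, x, 16, s, 28), (p, m, 34, t, 9), (p, m, 34, u, 5), (s, x, 28, a, 25), (s, x, 28, n, 16), (t, m, 9, p, 34), (t, m, 9, u, 5), (u, m, 5, p, 34), (u, m, 5, t, 9)}
π[E2, G]: project onto (E2, G) (6 duplicate(s) eliminated) → {(16, x), (25, x), (28, x), (34, m), (5, m), (9, m)}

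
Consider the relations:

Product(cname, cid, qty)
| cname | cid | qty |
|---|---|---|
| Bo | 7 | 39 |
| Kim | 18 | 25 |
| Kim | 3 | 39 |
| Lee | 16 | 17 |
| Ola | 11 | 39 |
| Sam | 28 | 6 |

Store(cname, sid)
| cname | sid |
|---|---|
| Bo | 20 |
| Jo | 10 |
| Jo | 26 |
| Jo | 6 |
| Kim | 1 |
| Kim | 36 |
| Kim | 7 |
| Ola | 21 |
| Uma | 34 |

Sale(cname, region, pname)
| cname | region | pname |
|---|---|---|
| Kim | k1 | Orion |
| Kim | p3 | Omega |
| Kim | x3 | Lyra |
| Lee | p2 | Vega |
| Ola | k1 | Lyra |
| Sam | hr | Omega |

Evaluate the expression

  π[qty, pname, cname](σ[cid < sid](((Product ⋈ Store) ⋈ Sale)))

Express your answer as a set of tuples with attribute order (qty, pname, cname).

{(25, Lyra, Kim), (25, Omega, Kim), (25, Orion, Kim), (39, Lyra, Kim), (39, Lyra, Ola), (39, Omega, Kim), (39, Orion, Kim)}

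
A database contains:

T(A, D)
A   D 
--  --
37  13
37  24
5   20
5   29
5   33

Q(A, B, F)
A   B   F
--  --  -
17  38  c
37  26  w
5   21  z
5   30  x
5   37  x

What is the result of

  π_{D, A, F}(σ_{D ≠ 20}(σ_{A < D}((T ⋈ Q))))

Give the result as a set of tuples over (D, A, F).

{(29, 5, x), (29, 5, z), (33, 5, x), (33, 5, z)}

T ⋈ Q (natural join on A): {(37, 13, 26, w), (37, 24, 26, w), (5, 20, 21, z), (5, 20, 30, x), (5, 20, 37, x), (5, 29, 21, z), (5, 29, 30, x), (5, 29, 37, x), (5, 33, 21, z), (5, 33, 30, x), (5, 33, 37, x)}
Filtering on A < D leaves {(5, 20, 21, z), (5, 20, 30, x), (5, 20, 37, x), (5, 29, 21, z), (5, 29, 30, x), (5, 29, 37, x), (5, 33, 21, z), (5, 33, 30, x), (5, 33, 37, x)}.
Filtering on D ≠ 20 leaves {(5, 29, 21, z), (5, 29, 30, x), (5, 29, 37, x), (5, 33, 21, z), (5, 33, 30, x), (5, 33, 37, x)}.
Projecting to D, A, F (2 duplicate(s) eliminated): {(29, 5, x), (29, 5, z), (33, 5, x), (33, 5, z)}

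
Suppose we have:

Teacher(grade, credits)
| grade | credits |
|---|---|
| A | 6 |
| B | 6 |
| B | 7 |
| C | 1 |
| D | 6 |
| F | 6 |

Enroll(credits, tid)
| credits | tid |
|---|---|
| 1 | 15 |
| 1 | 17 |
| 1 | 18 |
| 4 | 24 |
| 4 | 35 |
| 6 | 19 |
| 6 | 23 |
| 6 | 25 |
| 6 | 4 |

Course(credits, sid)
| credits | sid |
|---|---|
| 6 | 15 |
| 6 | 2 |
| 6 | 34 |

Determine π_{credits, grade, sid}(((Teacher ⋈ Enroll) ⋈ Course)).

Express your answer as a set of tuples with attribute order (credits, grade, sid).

{(6, A, 15), (6, A, 2), (6, A, 34), (6, B, 15), (6, B, 2), (6, B, 34), (6, D, 15), (6, D, 2), (6, D, 34), (6, F, 15), (6, F, 2), (6, F, 34)}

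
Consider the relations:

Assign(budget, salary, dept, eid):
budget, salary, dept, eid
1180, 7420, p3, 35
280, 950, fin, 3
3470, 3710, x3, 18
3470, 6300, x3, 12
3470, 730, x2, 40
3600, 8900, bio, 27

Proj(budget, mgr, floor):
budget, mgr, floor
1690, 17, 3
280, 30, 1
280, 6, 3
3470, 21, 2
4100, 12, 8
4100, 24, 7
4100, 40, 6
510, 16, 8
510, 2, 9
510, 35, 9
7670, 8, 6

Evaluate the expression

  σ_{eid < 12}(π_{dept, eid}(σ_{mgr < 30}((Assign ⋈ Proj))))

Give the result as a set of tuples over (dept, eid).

Joining Assign and Proj on budget yields {(280, 950, fin, 3, 30, 1), (280, 950, fin, 3, 6, 3), (3470, 3710, x3, 18, 21, 2), (3470, 6300, x3, 12, 21, 2), (3470, 730, x2, 40, 21, 2)}.
Filtering on mgr < 30 leaves {(280, 950, fin, 3, 6, 3), (3470, 3710, x3, 18, 21, 2), (3470, 6300, x3, 12, 21, 2), (3470, 730, x2, 40, 21, 2)}.
π_{dept, eid} gives {(fin, 3), (x2, 40), (x3, 12), (x3, 18)}.
Filtering on eid < 12 leaves {(fin, 3)}.

{(fin, 3)}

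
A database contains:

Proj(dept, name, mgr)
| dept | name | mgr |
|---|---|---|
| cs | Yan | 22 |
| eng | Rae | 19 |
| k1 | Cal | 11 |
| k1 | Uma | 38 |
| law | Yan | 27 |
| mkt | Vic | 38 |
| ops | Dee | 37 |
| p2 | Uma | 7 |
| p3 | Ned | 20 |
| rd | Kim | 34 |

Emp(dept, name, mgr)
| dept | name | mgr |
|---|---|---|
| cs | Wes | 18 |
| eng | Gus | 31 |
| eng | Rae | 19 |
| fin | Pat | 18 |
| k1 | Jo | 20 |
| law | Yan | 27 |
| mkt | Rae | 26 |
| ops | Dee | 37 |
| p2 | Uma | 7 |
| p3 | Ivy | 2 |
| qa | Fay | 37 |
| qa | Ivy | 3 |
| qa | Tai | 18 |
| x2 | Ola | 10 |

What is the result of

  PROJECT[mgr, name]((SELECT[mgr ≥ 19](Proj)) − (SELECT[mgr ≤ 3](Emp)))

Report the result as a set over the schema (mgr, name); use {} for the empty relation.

{(19, Rae), (20, Ned), (22, Yan), (27, Yan), (34, Kim), (37, Dee), (38, Uma), (38, Vic)}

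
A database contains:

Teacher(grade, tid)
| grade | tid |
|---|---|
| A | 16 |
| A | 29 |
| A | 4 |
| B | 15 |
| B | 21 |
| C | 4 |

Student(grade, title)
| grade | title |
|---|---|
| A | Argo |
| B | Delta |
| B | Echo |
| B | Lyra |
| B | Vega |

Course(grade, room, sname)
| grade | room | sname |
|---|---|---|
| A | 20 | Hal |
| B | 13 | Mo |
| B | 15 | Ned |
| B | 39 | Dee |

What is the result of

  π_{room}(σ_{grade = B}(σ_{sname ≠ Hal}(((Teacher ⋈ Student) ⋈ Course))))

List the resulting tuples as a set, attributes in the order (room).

Teacher ⋈ Student (natural join on grade): {(A, 16, Argo), (A, 29, Argo), (A, 4, Argo), (B, 15, Delta), (B, 15, Echo), (B, 15, Lyra), (B, 15, Vega), (B, 21, Delta), (B, 21, Echo), (B, 21, Lyra), (B, 21, Vega)}
(Teacher ⋈ Student) ⋈ Course (natural join on grade): {(A, 16, Argo, 20, Hal), (A, 29, Argo, 20, Hal), (A, 4, Argo, 20, Hal), (B, 15, Delta, 13, Mo), (B, 15, Delta, 15, Ned), (B, 15, Delta, 39, Dee), (B, 15, Echo, 13, Mo), (B, 15, Echo, 15, Ned), (B, 15, Echo, 39, Dee), (B, 15, Lyra, 13, Mo), (B, 15, Lyra, 15, Ned), (B, 15, Lyra, 39, Dee), (B, 15, Vega, 13, Mo), (B, 15, Vega, 15, Ned), (B, 15, Vega, 39, Dee), (B, 21, Delta, 13, Mo), (B, 21, Delta, 15, Ned), (B, 21, Delta, 39, Dee), (B, 21, Echo, 13, Mo), (B, 21, Echo, 15, Ned), (B, 21, Echo, 39, Dee), (B, 21, Lyra, 13, Mo), (B, 21, Lyra, 15, Ned), (B, 21, Lyra, 39, Dee), (B, 21, Vega, 13, Mo), (B, 21, Vega, 15, Ned), (B, 21, Vega, 39, Dee)}
Apply σ_{sname ≠ Hal}; surviving tuples: {(B, 15, Delta, 13, Mo), (B, 15, Delta, 15, Ned), (B, 15, Delta, 39, Dee), (B, 15, Echo, 13, Mo), (B, 15, Echo, 15, Ned), (B, 15, Echo, 39, Dee), (B, 15, Lyra, 13, Mo), (B, 15, Lyra, 15, Ned), (B, 15, Lyra, 39, Dee), (B, 15, Vega, 13, Mo), (B, 15, Vega, 15, Ned), (B, 15, Vega, 39, Dee), (B, 21, Delta, 13, Mo), (B, 21, Delta, 15, Ned), (B, 21, Delta, 39, Dee), (B, 21, Echo, 13, Mo), (B, 21, Echo, 15, Ned), (B, 21, Echo, 39, Dee), (B, 21, Lyra, 13, Mo), (B, 21, Lyra, 15, Ned), (B, 21, Lyra, 39, Dee), (B, 21, Vega, 13, Mo), (B, 21, Vega, 15, Ned), (B, 21, Vega, 39, Dee)}
Apply σ_{grade = B}; surviving tuples: {(B, 15, Delta, 13, Mo), (B, 15, Delta, 15, Ned), (B, 15, Delta, 39, Dee), (B, 15, Echo, 13, Mo), (B, 15, Echo, 15, Ned), (B, 15, Echo, 39, Dee), (B, 15, Lyra, 13, Mo), (B, 15, Lyra, 15, Ned), (B, 15, Lyra, 39, Dee), (B, 15, Vega, 13, Mo), (B, 15, Vega, 15, Ned), (B, 15, Vega, 39, Dee), (B, 21, Delta, 13, Mo), (B, 21, Delta, 15, Ned), (B, 21, Delta, 39, Dee), (B, 21, Echo, 13, Mo), (B, 21, Echo, 15, Ned), (B, 21, Echo, 39, Dee), (B, 21, Lyra, 13, Mo), (B, 21, Lyra, 15, Ned), (B, 21, Lyra, 39, Dee), (B, 21, Vega, 13, Mo), (B, 21, Vega, 15, Ned), (B, 21, Vega, 39, Dee)}
π[room]: project onto (room) (21 duplicate(s) eliminated) → {13, 15, 39}

{13, 15, 39}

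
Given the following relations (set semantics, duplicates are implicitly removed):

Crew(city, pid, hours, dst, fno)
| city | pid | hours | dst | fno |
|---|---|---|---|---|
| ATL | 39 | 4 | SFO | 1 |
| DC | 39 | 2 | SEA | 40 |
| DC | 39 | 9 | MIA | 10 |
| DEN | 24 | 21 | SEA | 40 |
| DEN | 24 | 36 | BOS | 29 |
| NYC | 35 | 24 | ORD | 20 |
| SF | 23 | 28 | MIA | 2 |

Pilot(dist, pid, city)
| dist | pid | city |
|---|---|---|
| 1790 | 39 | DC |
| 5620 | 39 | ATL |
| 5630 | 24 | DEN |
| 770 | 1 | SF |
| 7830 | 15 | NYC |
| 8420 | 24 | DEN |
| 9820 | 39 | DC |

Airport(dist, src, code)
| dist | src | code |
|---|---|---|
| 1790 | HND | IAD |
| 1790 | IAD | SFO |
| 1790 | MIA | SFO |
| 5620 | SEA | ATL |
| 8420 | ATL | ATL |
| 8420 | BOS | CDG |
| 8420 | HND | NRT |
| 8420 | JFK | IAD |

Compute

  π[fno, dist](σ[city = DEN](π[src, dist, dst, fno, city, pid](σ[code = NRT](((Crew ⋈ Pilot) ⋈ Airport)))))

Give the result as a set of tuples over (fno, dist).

Natural join on city, pid: {(ATL, 39, 4, SFO, 1, 5620), (DC, 39, 2, SEA, 40, 1790), (DC, 39, 2, SEA, 40, 9820), (DC, 39, 9, MIA, 10, 1790), (DC, 39, 9, MIA, 10, 9820), (DEN, 24, 21, SEA, 40, 5630), (DEN, 24, 21, SEA, 40, 8420), (DEN, 24, 36, BOS, 29, 5630), (DEN, 24, 36, BOS, 29, 8420)}
Natural join on dist: {(ATL, 39, 4, SFO, 1, 5620, SEA, ATL), (DC, 39, 2, SEA, 40, 1790, HND, IAD), (DC, 39, 2, SEA, 40, 1790, IAD, SFO), (DC, 39, 2, SEA, 40, 1790, MIA, SFO), (DC, 39, 9, MIA, 10, 1790, HND, IAD), (DC, 39, 9, MIA, 10, 1790, IAD, SFO), (DC, 39, 9, MIA, 10, 1790, MIA, SFO), (DEN, 24, 21, SEA, 40, 8420, ATL, ATL), (DEN, 24, 21, SEA, 40, 8420, BOS, CDG), (DEN, 24, 21, SEA, 40, 8420, HND, NRT), (DEN, 24, 21, SEA, 40, 8420, JFK, IAD), (DEN, 24, 36, BOS, 29, 8420, ATL, ATL), (DEN, 24, 36, BOS, 29, 8420, BOS, CDG), (DEN, 24, 36, BOS, 29, 8420, HND, NRT), (DEN, 24, 36, BOS, 29, 8420, JFK, IAD)}
Filtering on code = NRT leaves {(DEN, 24, 21, SEA, 40, 8420, HND, NRT), (DEN, 24, 36, BOS, 29, 8420, HND, NRT)}.
π_{src, dist, dst, fno, city, pid} gives {(HND, 8420, BOS, 29, DEN, 24), (HND, 8420, SEA, 40, DEN, 24)}.
Filtering on city = DEN leaves {(HND, 8420, BOS, 29, DEN, 24), (HND, 8420, SEA, 40, DEN, 24)}.
π_{fno, dist} gives {(29, 8420), (40, 8420)}.

{(29, 8420), (40, 8420)}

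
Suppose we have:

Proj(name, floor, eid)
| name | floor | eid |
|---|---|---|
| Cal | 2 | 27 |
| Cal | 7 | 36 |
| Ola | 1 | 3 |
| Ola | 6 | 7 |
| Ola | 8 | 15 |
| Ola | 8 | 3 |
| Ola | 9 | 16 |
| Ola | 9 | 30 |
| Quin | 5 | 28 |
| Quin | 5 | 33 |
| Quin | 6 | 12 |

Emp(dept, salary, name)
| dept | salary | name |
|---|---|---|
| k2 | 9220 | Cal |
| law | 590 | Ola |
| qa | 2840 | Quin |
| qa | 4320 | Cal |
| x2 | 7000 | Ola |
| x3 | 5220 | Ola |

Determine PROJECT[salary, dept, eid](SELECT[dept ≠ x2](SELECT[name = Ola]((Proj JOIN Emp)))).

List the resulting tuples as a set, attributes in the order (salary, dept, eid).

Proj ⋈ Emp (natural join on name): {(Cal, 2, 27, k2, 9220), (Cal, 2, 27, qa, 4320), (Cal, 7, 36, k2, 9220), (Cal, 7, 36, qa, 4320), (Ola, 1, 3, law, 590), (Ola, 1, 3, x2, 7000), (Ola, 1, 3, x3, 5220), (Ola, 6, 7, law, 590), (Ola, 6, 7, x2, 7000), (Ola, 6, 7, x3, 5220), (Ola, 8, 15, law, 590), (Ola, 8, 15, x2, 7000), (Ola, 8, 15, x3, 5220), (Ola, 8, 3, law, 590), (Ola, 8, 3, x2, 7000), (Ola, 8, 3, x3, 5220), (Ola, 9, 16, law, 590), (Ola, 9, 16, x2, 7000), (Ola, 9, 16, x3, 5220), (Ola, 9, 30, law, 590), (Ola, 9, 30, x2, 7000), (Ola, 9, 30, x3, 5220), (Quin, 5, 28, qa, 2840), (Quin, 5, 33, qa, 2840), (Quin, 6, 12, qa, 2840)}
σ[name = Ola]: keep tuples satisfying name = Ola → {(Ola, 1, 3, law, 590), (Ola, 1, 3, x2, 7000), (Ola, 1, 3, x3, 5220), (Ola, 6, 7, law, 590), (Ola, 6, 7, x2, 7000), (Ola, 6, 7, x3, 5220), (Ola, 8, 15, law, 590), (Ola, 8, 15, x2, 7000), (Ola, 8, 15, x3, 5220), (Ola, 8, 3, law, 590), (Ola, 8, 3, x2, 7000), (Ola, 8, 3, x3, 5220), (Ola, 9, 16, law, 590), (Ola, 9, 16, x2, 7000), (Ola, 9, 16, x3, 5220), (Ola, 9, 30, law, 590), (Ola, 9, 30, x2, 7000), (Ola, 9, 30, x3, 5220)}
σ[dept ≠ x2]: keep tuples satisfying dept ≠ x2 → {(Ola, 1, 3, law, 590), (Ola, 1, 3, x3, 5220), (Ola, 6, 7, law, 590), (Ola, 6, 7, x3, 5220), (Ola, 8, 15, law, 590), (Ola, 8, 15, x3, 5220), (Ola, 8, 3, law, 590), (Ola, 8, 3, x3, 5220), (Ola, 9, 16, law, 590), (Ola, 9, 16, x3, 5220), (Ola, 9, 30, law, 590), (Ola, 9, 30, x3, 5220)}
π[salary, dept, eid]: project onto (salary, dept, eid) (2 duplicate(s) eliminated) → {(5220, x3, 15), (5220, x3, 16), (5220, x3, 3), (5220, x3, 30), (5220, x3, 7), (590, law, 15), (590, law, 16), (590, law, 3), (590, law, 30), (590, law, 7)}

{(5220, x3, 15), (5220, x3, 16), (5220, x3, 3), (5220, x3, 30), (5220, x3, 7), (590, law, 15), (590, law, 16), (590, law, 3), (590, law, 30), (590, law, 7)}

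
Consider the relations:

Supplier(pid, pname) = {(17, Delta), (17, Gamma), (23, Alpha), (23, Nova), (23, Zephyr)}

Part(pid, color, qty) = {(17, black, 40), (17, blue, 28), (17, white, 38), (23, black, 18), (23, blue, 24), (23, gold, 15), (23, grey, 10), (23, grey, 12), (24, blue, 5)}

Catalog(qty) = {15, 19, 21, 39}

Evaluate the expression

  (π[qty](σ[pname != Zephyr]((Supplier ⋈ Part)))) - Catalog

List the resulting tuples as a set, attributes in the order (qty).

{10, 12, 18, 24, 28, 38, 40}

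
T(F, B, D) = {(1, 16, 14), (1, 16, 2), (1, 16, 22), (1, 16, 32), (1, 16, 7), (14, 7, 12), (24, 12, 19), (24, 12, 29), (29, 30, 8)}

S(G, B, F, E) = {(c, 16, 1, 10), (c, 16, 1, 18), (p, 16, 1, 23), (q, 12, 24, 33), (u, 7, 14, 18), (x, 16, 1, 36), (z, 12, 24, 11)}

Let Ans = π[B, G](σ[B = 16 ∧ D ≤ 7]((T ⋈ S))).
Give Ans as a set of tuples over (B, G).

{(16, c), (16, p), (16, x)}

Joining T and S on F, B yields {(1, 16, 14, c, 10), (1, 16, 14, c, 18), (1, 16, 14, p, 23), (1, 16, 14, x, 36), (1, 16, 2, c, 10), (1, 16, 2, c, 18), (1, 16, 2, p, 23), (1, 16, 2, x, 36), (1, 16, 22, c, 10), (1, 16, 22, c, 18), (1, 16, 22, p, 23), (1, 16, 22, x, 36), (1, 16, 32, c, 10), (1, 16, 32, c, 18), (1, 16, 32, p, 23), (1, 16, 32, x, 36), (1, 16, 7, c, 10), (1, 16, 7, c, 18), (1, 16, 7, p, 23), (1, 16, 7, x, 36), (14, 7, 12, u, 18), (24, 12, 19, q, 33), (24, 12, 19, z, 11), (24, 12, 29, q, 33), (24, 12, 29, z, 11)}.
Apply σ_{B = 16 ∧ D ≤ 7}; surviving tuples: {(1, 16, 2, c, 10), (1, 16, 2, c, 18), (1, 16, 2, p, 23), (1, 16, 2, x, 36), (1, 16, 7, c, 10), (1, 16, 7, c, 18), (1, 16, 7, p, 23), (1, 16, 7, x, 36)}
π_{B, G} gives {(16, c), (16, p), (16, x)} (5 duplicate(s) eliminated).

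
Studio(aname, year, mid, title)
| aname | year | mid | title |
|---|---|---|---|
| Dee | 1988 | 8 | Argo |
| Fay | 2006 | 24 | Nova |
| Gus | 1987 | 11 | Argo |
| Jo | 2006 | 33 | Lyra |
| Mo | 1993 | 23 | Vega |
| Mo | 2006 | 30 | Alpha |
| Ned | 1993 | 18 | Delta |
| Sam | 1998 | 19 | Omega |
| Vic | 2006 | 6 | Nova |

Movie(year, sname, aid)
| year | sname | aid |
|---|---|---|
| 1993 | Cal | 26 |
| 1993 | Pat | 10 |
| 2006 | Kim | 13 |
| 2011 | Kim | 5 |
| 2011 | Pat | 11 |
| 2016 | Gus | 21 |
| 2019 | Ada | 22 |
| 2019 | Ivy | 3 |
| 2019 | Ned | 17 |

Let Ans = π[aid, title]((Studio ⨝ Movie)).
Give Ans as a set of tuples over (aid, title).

{(10, Delta), (10, Vega), (13, Alpha), (13, Lyra), (13, Nova), (26, Delta), (26, Vega)}

Natural join on year: {(Fay, 2006, 24, Nova, Kim, 13), (Jo, 2006, 33, Lyra, Kim, 13), (Mo, 1993, 23, Vega, Cal, 26), (Mo, 1993, 23, Vega, Pat, 10), (Mo, 2006, 30, Alpha, Kim, 13), (Ned, 1993, 18, Delta, Cal, 26), (Ned, 1993, 18, Delta, Pat, 10), (Vic, 2006, 6, Nova, Kim, 13)}
Projecting to aid, title (1 duplicate(s) eliminated): {(10, Delta), (10, Vega), (13, Alpha), (13, Lyra), (13, Nova), (26, Delta), (26, Vega)}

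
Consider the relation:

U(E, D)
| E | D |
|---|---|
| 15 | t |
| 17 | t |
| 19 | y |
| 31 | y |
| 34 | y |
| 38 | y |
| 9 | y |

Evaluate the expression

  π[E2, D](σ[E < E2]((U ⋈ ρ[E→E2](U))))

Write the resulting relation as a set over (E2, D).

ρ[E→E2]: schema becomes (E2, D); tuples unchanged.
Joining U and ρ[E→E2](U) on D yields {(15, t, 15), (15, t, 17), (17, t, 15), (17, t, 17), (19, y, 19), (19, y, 31), (19, y, 34), (19, y, 38), (19, y, 9), (31, y, 19), (31, y, 31), (31, y, 34), (31, y, 38), (31, y, 9), (34, y, 19), (34, y, 31), (34, y, 34), (34, y, 38), (34, y, 9), (38, y, 19), (38, y, 31), (38, y, 34), (38, y, 38), (38, y, 9), (9, y, 19), (9, y, 31), (9, y, 34), (9, y, 38), (9, y, 9)}.
Apply σ_{E < E2}; surviving tuples: {(15, t, 17), (19, y, 31), (19, y, 34), (19, y, 38), (31, y, 34), (31, y, 38), (34, y, 38), (9, y, 19), (9, y, 31), (9, y, 34), (9, y, 38)}
π_{E2, D} gives {(17, t), (19, y), (31, y), (34, y), (38, y)} (6 duplicate(s) eliminated).

{(17, t), (19, y), (31, y), (34, y), (38, y)}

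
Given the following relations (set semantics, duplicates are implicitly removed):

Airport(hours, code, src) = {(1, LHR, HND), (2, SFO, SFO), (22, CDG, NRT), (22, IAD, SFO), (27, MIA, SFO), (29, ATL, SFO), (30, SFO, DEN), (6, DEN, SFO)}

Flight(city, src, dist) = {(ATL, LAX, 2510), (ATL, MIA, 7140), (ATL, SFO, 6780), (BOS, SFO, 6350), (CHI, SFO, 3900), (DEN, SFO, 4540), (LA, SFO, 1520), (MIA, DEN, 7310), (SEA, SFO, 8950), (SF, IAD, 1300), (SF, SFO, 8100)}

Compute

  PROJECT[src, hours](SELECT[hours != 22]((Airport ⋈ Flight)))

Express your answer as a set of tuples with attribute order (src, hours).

{(DEN, 30), (SFO, 2), (SFO, 27), (SFO, 29), (SFO, 6)}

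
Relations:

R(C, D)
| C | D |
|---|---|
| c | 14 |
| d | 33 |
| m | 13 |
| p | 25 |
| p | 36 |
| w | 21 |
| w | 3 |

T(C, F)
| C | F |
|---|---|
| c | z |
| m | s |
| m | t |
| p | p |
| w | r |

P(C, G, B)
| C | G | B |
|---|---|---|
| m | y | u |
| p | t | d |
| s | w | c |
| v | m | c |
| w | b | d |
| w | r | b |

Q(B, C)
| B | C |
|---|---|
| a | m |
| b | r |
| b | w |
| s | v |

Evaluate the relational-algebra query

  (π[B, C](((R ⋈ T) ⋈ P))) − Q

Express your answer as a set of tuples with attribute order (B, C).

Natural join on C: {(c, 14, z), (m, 13, s), (m, 13, t), (p, 25, p), (p, 36, p), (w, 21, r), (w, 3, r)}
Natural join on C: {(m, 13, s, y, u), (m, 13, t, y, u), (p, 25, p, t, d), (p, 36, p, t, d), (w, 21, r, b, d), (w, 21, r, r, b), (w, 3, r, b, d), (w, 3, r, r, b)}
Projecting to B, C (4 duplicate(s) eliminated): {(b, w), (d, p), (d, w), (u, m)}
Taking the difference: {(d, p), (d, w), (u, m)}

{(d, p), (d, w), (u, m)}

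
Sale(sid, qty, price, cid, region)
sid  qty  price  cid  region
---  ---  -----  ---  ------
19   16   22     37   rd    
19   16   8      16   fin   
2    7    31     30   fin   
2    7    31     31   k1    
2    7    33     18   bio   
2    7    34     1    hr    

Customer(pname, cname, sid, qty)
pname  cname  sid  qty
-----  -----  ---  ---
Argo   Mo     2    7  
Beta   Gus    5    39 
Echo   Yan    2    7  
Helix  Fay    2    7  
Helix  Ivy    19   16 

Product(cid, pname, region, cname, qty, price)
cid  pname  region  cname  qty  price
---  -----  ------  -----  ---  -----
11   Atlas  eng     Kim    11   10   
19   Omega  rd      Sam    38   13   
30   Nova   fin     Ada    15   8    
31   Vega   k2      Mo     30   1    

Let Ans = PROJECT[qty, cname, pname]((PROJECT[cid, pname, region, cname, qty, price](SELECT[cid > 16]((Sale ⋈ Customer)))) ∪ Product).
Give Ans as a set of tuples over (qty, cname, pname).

{(11, Kim, Atlas), (15, Ada, Nova), (16, Ivy, Helix), (30, Mo, Vega), (38, Sam, Omega), (7, Fay, Helix), (7, Mo, Argo), (7, Yan, Echo)}

Joining Sale and Customer on sid, qty yields {(19, 16, 22, 37, rd, Helix, Ivy), (19, 16, 8, 16, fin, Helix, Ivy), (2, 7, 31, 30, fin, Argo, Mo), (2, 7, 31, 30, fin, Echo, Yan), (2, 7, 31, 30, fin, Helix, Fay), (2, 7, 31, 31, k1, Argo, Mo), (2, 7, 31, 31, k1, Echo, Yan), (2, 7, 31, 31, k1, Helix, Fay), (2, 7, 33, 18, bio, Argo, Mo), (2, 7, 33, 18, bio, Echo, Yan), (2, 7, 33, 18, bio, Helix, Fay), (2, 7, 34, 1, hr, Argo, Mo), (2, 7, 34, 1, hr, Echo, Yan), (2, 7, 34, 1, hr, Helix, Fay)}.
σ[cid > 16]: keep tuples satisfying cid > 16 → {(19, 16, 22, 37, rd, Helix, Ivy), (2, 7, 31, 30, fin, Argo, Mo), (2, 7, 31, 30, fin, Echo, Yan), (2, 7, 31, 30, fin, Helix, Fay), (2, 7, 31, 31, k1, Argo, Mo), (2, 7, 31, 31, k1, Echo, Yan), (2, 7, 31, 31, k1, Helix, Fay), (2, 7, 33, 18, bio, Argo, Mo), (2, 7, 33, 18, bio, Echo, Yan), (2, 7, 33, 18, bio, Helix, Fay)}
Keep only column(s) cid, pname, region, cname, qty, price: {(18, Argo, bio, Mo, 7, 33), (18, Echo, bio, Yan, 7, 33), (18, Helix, bio, Fay, 7, 33), (30, Argo, fin, Mo, 7, 31), (30, Echo, fin, Yan, 7, 31), (30, Helix, fin, Fay, 7, 31), (31, Argo, k1, Mo, 7, 31), (31, Echo, k1, Yan, 7, 31), (31, Helix, k1, Fay, 7, 31), (37, Helix, rd, Ivy, 16, 22)}
Taking the union: {(11, Atlas, eng, Kim, 11, 10), (18, Argo, bio, Mo, 7, 33), (18, Echo, bio, Yan, 7, 33), (18, Helix, bio, Fay, 7, 33), (19, Omega, rd, Sam, 38, 13), (30, Argo, fin, Mo, 7, 31), (30, Echo, fin, Yan, 7, 31), (30, Helix, fin, Fay, 7, 31), (30, Nova, fin, Ada, 15, 8), (31, Argo, k1, Mo, 7, 31), (31, Echo, k1, Yan, 7, 31), (31, Helix, k1, Fay, 7, 31), (31, Vega, k2, Mo, 30, 1), (37, Helix, rd, Ivy, 16, 22)}
Keep only column(s) qty, cname, pname (6 duplicate(s) eliminated): {(11, Kim, Atlas), (15, Ada, Nova), (16, Ivy, Helix), (30, Mo, Vega), (38, Sam, Omega), (7, Fay, Helix), (7, Mo, Argo), (7, Yan, Echo)}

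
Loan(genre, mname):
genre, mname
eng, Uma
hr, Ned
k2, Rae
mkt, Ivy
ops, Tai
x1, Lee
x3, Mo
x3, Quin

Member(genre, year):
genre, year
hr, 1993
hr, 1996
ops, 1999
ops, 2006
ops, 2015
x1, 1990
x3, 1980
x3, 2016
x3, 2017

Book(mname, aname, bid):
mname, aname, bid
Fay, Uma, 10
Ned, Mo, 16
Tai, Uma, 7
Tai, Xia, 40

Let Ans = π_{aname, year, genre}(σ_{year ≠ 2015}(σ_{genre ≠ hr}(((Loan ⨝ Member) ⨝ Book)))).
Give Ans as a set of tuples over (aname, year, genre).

{(Uma, 1999, ops), (Uma, 2006, ops), (Xia, 1999, ops), (Xia, 2006, ops)}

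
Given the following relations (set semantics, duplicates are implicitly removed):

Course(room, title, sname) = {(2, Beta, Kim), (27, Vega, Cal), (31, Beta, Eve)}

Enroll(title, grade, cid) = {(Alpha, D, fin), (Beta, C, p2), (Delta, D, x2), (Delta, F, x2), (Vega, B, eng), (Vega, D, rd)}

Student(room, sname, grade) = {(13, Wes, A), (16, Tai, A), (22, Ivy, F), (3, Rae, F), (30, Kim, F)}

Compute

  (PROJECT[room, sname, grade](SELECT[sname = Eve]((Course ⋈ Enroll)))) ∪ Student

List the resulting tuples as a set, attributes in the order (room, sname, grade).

{(13, Wes, A), (16, Tai, A), (22, Ivy, F), (3, Rae, F), (30, Kim, F), (31, Eve, C)}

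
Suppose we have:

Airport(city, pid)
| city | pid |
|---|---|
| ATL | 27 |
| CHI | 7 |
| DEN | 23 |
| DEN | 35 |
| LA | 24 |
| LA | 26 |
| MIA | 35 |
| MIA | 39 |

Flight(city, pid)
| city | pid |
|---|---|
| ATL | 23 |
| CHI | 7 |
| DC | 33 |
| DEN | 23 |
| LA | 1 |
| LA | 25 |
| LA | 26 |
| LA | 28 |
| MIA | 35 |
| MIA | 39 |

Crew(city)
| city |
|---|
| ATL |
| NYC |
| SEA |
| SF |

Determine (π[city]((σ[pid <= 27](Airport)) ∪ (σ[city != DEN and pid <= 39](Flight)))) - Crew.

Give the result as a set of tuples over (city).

{CHI, DC, DEN, LA, MIA}

Apply σ_{pid <= 27}; surviving tuples: {(ATL, 27), (CHI, 7), (DEN, 23), (LA, 24), (LA, 26)}
Apply σ_{city != DEN and pid <= 39}; surviving tuples: {(ATL, 23), (CHI, 7), (DC, 33), (LA, 1), (LA, 25), (LA, 26), (LA, 28), (MIA, 35), (MIA, 39)}
Taking the union: {(ATL, 23), (ATL, 27), (CHI, 7), (DC, 33), (DEN, 23), (LA, 1), (LA, 24), (LA, 25), (LA, 26), (LA, 28), (MIA, 35), (MIA, 39)}
π_{city} gives {ATL, CHI, DC, DEN, LA, MIA} (6 duplicate(s) eliminated).
Taking the difference: {CHI, DC, DEN, LA, MIA}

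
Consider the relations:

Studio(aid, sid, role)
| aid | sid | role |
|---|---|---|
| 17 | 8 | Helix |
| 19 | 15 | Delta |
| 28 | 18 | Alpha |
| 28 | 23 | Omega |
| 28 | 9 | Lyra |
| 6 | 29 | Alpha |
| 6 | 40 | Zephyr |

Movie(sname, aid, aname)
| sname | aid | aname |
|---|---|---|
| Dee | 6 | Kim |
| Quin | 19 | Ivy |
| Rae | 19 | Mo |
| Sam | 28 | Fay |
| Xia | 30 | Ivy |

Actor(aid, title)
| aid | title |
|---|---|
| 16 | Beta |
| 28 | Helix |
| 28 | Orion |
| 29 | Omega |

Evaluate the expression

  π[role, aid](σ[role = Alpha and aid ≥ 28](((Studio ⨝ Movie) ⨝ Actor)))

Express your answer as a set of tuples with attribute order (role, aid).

Natural join on aid: {(19, 15, Delta, Quin, Ivy), (19, 15, Delta, Rae, Mo), (28, 18, Alpha, Sam, Fay), (28, 23, Omega, Sam, Fay), (28, 9, Lyra, Sam, Fay), (6, 29, Alpha, Dee, Kim), (6, 40, Zephyr, Dee, Kim)}
Natural join on aid: {(28, 18, Alpha, Sam, Fay, Helix), (28, 18, Alpha, Sam, Fay, Orion), (28, 23, Omega, Sam, Fay, Helix), (28, 23, Omega, Sam, Fay, Orion), (28, 9, Lyra, Sam, Fay, Helix), (28, 9, Lyra, Sam, Fay, Orion)}
Apply σ_{role = Alpha and aid ≥ 28}; surviving tuples: {(28, 18, Alpha, Sam, Fay, Helix), (28, 18, Alpha, Sam, Fay, Orion)}
π_{role, aid} gives {(Alpha, 28)} (1 duplicate(s) eliminated).

{(Alpha, 28)}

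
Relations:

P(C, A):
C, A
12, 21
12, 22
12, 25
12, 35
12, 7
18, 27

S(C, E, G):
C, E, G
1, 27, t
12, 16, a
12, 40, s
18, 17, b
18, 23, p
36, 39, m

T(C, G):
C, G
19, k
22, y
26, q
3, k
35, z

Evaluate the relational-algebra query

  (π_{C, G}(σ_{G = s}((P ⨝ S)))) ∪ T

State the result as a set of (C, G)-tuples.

Joining P and S on C yields {(12, 21, 16, a), (12, 21, 40, s), (12, 22, 16, a), (12, 22, 40, s), (12, 25, 16, a), (12, 25, 40, s), (12, 35, 16, a), (12, 35, 40, s), (12, 7, 16, a), (12, 7, 40, s), (18, 27, 17, b), (18, 27, 23, p)}.
Selection G = s: {(12, 21, 40, s), (12, 22, 40, s), (12, 25, 40, s), (12, 35, 40, s), (12, 7, 40, s)}
Keep only column(s) C, G (4 duplicate(s) eliminated): {(12, s)}
Taking the union: {(12, s), (19, k), (22, y), (26, q), (3, k), (35, z)}

{(12, s), (19, k), (22, y), (26, q), (3, k), (35, z)}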